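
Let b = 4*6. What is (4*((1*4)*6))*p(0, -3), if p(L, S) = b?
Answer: 2304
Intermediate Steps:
b = 24
p(L, S) = 24
(4*((1*4)*6))*p(0, -3) = (4*((1*4)*6))*24 = (4*(4*6))*24 = (4*24)*24 = 96*24 = 2304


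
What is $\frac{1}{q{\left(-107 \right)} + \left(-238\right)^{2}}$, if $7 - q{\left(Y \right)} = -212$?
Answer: $\frac{1}{56863} \approx 1.7586 \cdot 10^{-5}$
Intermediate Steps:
$q{\left(Y \right)} = 219$ ($q{\left(Y \right)} = 7 - -212 = 7 + 212 = 219$)
$\frac{1}{q{\left(-107 \right)} + \left(-238\right)^{2}} = \frac{1}{219 + \left(-238\right)^{2}} = \frac{1}{219 + 56644} = \frac{1}{56863}$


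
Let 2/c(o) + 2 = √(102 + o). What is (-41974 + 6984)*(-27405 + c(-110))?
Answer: 34990*(27405*√2 + 27406*I)/(I + √2) ≈ 9.5891e+8 + 16495.0*I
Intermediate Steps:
c(o) = 2/(-2 + √(102 + o))
(-41974 + 6984)*(-27405 + c(-110)) = (-41974 + 6984)*(-27405 + 2/(-2 + √(102 - 110))) = -34990*(-27405 + 2/(-2 + √(-8))) = -34990*(-27405 + 2/(-2 + 2*I*√2)) = 958900950 - 69980/(-2 + 2*I*√2)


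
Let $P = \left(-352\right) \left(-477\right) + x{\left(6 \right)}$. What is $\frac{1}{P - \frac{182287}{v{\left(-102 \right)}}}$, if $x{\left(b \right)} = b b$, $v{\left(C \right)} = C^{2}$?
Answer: $\frac{10404}{1747065473} \approx 5.9551 \cdot 10^{-6}$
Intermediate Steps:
$x{\left(b \right)} = b^{2}$
$P = 167940$ ($P = \left(-352\right) \left(-477\right) + 6^{2} = 167904 + 36 = 167940$)
$\frac{1}{P - \frac{182287}{v{\left(-102 \right)}}} = \frac{1}{167940 - \frac{182287}{\left(-102\right)^{2}}} = \frac{1}{167940 - \frac{182287}{10404}} = \frac{1}{\frac{1747065473}{10404}} = \frac{10404}{1747065473}$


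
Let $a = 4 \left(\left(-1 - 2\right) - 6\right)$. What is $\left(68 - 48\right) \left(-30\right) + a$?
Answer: $-636$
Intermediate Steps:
$a = -36$ ($a = 4 \left(\left(-1 - 2\right) - 6\right) = 4 \left(-3 - 6\right) = 4 \left(-9\right) = -36$)
$\left(68 - 48\right) \left(-30\right) + a = \left(68 - 48\right) \left(-30\right) - 36 = 20 \left(-30\right) - 36 = -600 - 36 = -636$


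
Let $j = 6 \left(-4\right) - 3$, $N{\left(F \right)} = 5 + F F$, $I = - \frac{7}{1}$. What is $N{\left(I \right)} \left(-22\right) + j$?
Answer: $-1215$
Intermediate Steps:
$I = -7$ ($I = \left(-7\right) 1 = -7$)
$N{\left(F \right)} = 5 + F^{2}$
$j = -27$ ($j = -24 - 3 = -27$)
$N{\left(I \right)} \left(-22\right) + j = \left(5 + \left(-7\right)^{2}\right) \left(-22\right) - 27 = \left(5 + 49\right) \left(-22\right) - 27 = 54 \left(-22\right) - 27 = -1188 - 27 = -1215$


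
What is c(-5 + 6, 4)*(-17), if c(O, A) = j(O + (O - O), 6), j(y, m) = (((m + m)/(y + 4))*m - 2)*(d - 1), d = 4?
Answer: -3162/5 ≈ -632.40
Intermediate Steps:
j(y, m) = -6 + 6*m²/(4 + y) (j(y, m) = (((m + m)/(y + 4))*m - 2)*(4 - 1) = (((2*m)/(4 + y))*m - 2)*3 = ((2*m/(4 + y))*m - 2)*3 = (2*m²/(4 + y) - 2)*3 = (-2 + 2*m²/(4 + y))*3 = -6 + 6*m²/(4 + y))
c(O, A) = 6*(32 - O)/(4 + O) (c(O, A) = 6*(-4 + 6² - (O + (O - O)))/(4 + (O + (O - O))) = 6*(-4 + 36 - (O + 0))/(4 + (O + 0)) = 6*(-4 + 36 - O)/(4 + O) = 6*(32 - O)/(4 + O))
c(-5 + 6, 4)*(-17) = (6*(32 - (-5 + 6))/(4 + (-5 + 6)))*(-17) = (6*(32 - 1*1)/(4 + 1))*(-17) = (6*(32 - 1)/5)*(-17) = (6*(⅕)*31)*(-17) = (186/5)*(-17) = -3162/5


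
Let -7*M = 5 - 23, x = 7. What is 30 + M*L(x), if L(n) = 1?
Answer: 228/7 ≈ 32.571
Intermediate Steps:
M = 18/7 (M = -(5 - 23)/7 = -1/7*(-18) = 18/7 ≈ 2.5714)
30 + M*L(x) = 30 + (18/7)*1 = 30 + 18/7 = 228/7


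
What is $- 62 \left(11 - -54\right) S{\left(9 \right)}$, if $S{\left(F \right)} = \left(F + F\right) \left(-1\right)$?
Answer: $72540$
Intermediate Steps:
$S{\left(F \right)} = - 2 F$ ($S{\left(F \right)} = 2 F \left(-1\right) = - 2 F$)
$- 62 \left(11 - -54\right) S{\left(9 \right)} = - 62 \left(11 - -54\right) \left(\left(-2\right) 9\right) = - 62 \left(11 + 54\right) \left(-18\right) = \left(-62\right) 65 \left(-18\right) = \left(-4030\right) \left(-18\right) = 72540$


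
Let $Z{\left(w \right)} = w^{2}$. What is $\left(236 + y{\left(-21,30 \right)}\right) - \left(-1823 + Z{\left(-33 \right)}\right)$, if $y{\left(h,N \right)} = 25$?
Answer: $995$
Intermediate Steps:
$\left(236 + y{\left(-21,30 \right)}\right) - \left(-1823 + Z{\left(-33 \right)}\right) = \left(236 + 25\right) - \left(-1823 + \left(-33\right)^{2}\right) = 261 - \left(-1823 + 1089\right) = 261 - -734 = 261 + 734 = 995$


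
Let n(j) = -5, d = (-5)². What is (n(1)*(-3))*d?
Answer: 375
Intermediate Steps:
d = 25
(n(1)*(-3))*d = -5*(-3)*25 = 15*25 = 375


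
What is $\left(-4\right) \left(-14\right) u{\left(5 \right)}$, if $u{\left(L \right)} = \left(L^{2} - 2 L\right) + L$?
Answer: $1120$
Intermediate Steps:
$u{\left(L \right)} = L^{2} - L$
$\left(-4\right) \left(-14\right) u{\left(5 \right)} = \left(-4\right) \left(-14\right) 5 \left(-1 + 5\right) = 56 \cdot 5 \cdot 4 = 56 \cdot 20 = 1120$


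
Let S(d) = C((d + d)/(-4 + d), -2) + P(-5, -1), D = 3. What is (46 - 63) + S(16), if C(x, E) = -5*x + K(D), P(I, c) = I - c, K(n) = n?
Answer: -94/3 ≈ -31.333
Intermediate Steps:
C(x, E) = 3 - 5*x (C(x, E) = -5*x + 3 = 3 - 5*x)
S(d) = -1 - 10*d/(-4 + d) (S(d) = (3 - 5*(d + d)/(-4 + d)) + (-5 - 1*(-1)) = (3 - 5*2*d/(-4 + d)) + (-5 + 1) = (3 - 10*d/(-4 + d)) - 4 = -1 - 10*d/(-4 + d))
(46 - 63) + S(16) = (46 - 63) + (4 - 11*16)/(-4 + 16) = -17 + (4 - 176)/12 = -17 + (1/12)*(-172) = -17 - 43/3 = -94/3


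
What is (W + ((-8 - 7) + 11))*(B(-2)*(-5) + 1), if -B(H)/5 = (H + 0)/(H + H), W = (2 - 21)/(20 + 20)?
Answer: -4833/80 ≈ -60.412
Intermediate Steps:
W = -19/40 ≈ -0.47500
B(H) = -5/2 (B(H) = -5*(H + 0)/(H + H) = -5*H/(2*H) = -5*H*1/(2*H) = -5*½ = -5/2)
(W + ((-8 - 7) + 11))*(B(-2)*(-5) + 1) = (-19/40 + ((-8 - 7) + 11))*(-5/2*(-5) + 1) = (-19/40 + (-15 + 11))*(25/2 + 1) = (-19/40 - 4)*(27/2) = -179/40*27/2 = -4833/80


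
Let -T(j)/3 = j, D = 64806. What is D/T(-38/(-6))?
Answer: -64806/19 ≈ -3410.8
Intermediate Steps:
T(j) = -3*j
D/T(-38/(-6)) = 64806/((-(-114)/(-6))) = 64806/((-(-114)*(-1)/6)) = 64806/((-3*19/3)) = 64806/(-19) = 64806*(-1/19) = -64806/19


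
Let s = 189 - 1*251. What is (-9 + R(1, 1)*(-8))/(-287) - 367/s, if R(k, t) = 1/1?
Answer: 106383/17794 ≈ 5.9786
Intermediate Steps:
R(k, t) = 1
s = -62 (s = 189 - 251 = -62)
(-9 + R(1, 1)*(-8))/(-287) - 367/s = (-9 + 1*(-8))/(-287) - 367/(-62) = (-9 - 8)*(-1/287) - 367*(-1/62) = -17*(-1/287) + 367/62 = 17/287 + 367/62 = 106383/17794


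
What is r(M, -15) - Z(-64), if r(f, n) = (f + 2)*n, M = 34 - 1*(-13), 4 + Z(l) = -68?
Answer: -663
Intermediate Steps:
Z(l) = -72 (Z(l) = -4 - 68 = -72)
M = 47 (M = 34 + 13 = 47)
r(f, n) = n*(2 + f) (r(f, n) = (2 + f)*n = n*(2 + f))
r(M, -15) - Z(-64) = -15*(2 + 47) - 1*(-72) = -15*49 + 72 = -735 + 72 = -663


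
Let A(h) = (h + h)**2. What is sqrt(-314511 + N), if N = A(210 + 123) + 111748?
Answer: sqrt(240793) ≈ 490.71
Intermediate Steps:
A(h) = 4*h**2 (A(h) = (2*h)**2 = 4*h**2)
N = 555304 (N = 4*(210 + 123)**2 + 111748 = 4*333**2 + 111748 = 4*110889 + 111748 = 443556 + 111748 = 555304)
sqrt(-314511 + N) = sqrt(-314511 + 555304) = sqrt(240793)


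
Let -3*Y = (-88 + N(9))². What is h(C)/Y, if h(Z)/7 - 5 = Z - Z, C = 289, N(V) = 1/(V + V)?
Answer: -34020/2505889 ≈ -0.013576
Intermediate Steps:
N(V) = 1/(2*V)
h(Z) = 35 (h(Z) = 35 + 7*(Z - Z) = 35 + 7*0 = 35 + 0 = 35)
Y = -2505889/972 (Y = -(-88 + (½)/9)²/3 = -(-88 + (½)*(⅑))²/3 = -(-88 + 1/18)²/3 = -(-1583/18)²/3 = -⅓*2505889/324 = -2505889/972 ≈ -2578.1)
h(C)/Y = 35/(-2505889/972) = 35*(-972/2505889) = -34020/2505889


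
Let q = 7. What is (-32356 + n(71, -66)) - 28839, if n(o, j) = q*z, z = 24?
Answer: -61027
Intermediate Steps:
n(o, j) = 168 (n(o, j) = 7*24 = 168)
(-32356 + n(71, -66)) - 28839 = (-32356 + 168) - 28839 = -32188 - 28839 = -61027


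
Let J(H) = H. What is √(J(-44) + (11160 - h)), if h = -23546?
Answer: √34662 ≈ 186.18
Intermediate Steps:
√(J(-44) + (11160 - h)) = √(-44 + (11160 - 1*(-23546))) = √(-44 + (11160 + 23546)) = √(-44 + 34706) = √34662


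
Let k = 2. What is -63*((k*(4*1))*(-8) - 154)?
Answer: 13734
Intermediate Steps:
-63*((k*(4*1))*(-8) - 154) = -63*((2*(4*1))*(-8) - 154) = -63*((2*4)*(-8) - 154) = -63*(8*(-8) - 154) = -63*(-64 - 154) = -63*(-218) = 13734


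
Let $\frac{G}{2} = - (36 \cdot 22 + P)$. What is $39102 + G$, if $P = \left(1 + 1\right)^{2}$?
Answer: $37510$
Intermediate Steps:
$P = 4$ ($P = 2^{2} = 4$)
$G = -1592$ ($G = 2 \left(- (36 \cdot 22 + 4)\right) = 2 \left(- (792 + 4)\right) = 2 \left(\left(-1\right) 796\right) = 2 \left(-796\right) = -1592$)
$39102 + G = 39102 - 1592 = 37510$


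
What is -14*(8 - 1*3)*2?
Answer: -140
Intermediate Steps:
-14*(8 - 1*3)*2 = -14*(8 - 3)*2 = -14*5*2 = -70*2 = -140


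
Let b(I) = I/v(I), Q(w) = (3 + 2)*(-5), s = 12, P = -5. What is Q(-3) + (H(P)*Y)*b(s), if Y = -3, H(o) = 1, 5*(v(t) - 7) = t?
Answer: -1355/47 ≈ -28.830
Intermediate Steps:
v(t) = 7 + t/5
Q(w) = -25 (Q(w) = 5*(-5) = -25)
b(I) = I/(7 + I/5)
Q(-3) + (H(P)*Y)*b(s) = -25 + (1*(-3))*(5*12/(35 + 12)) = -25 - 15*12/47 = -25 - 3*60/47 = -25 - 180/47 = -1355/47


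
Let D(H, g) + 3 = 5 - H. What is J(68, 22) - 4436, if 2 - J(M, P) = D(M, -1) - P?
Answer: -4346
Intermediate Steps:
D(H, g) = 2 - H (D(H, g) = -3 + (5 - H) = 2 - H)
J(M, P) = M + P (J(M, P) = 2 - ((2 - M) - P) = 2 - (2 - M - P) = 2 + (-2 + M + P) = M + P)
J(68, 22) - 4436 = (68 + 22) - 4436 = 90 - 4436 = -4346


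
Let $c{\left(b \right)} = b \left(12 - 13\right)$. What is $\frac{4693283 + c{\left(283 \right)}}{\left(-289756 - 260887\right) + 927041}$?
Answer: $\frac{2346500}{188199} \approx 12.468$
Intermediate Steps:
$c{\left(b \right)} = - b$ ($c{\left(b \right)} = b \left(-1\right) = - b$)
$\frac{4693283 + c{\left(283 \right)}}{\left(-289756 - 260887\right) + 927041} = \frac{4693283 - 283}{\left(-289756 - 260887\right) + 927041} = \frac{4693283 - 283}{-550643 + 927041} = \frac{4693000}{376398} = 4693000 \cdot \frac{1}{376398} = \frac{2346500}{188199}$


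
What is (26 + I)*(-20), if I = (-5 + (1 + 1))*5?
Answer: -220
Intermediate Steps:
I = -15 (I = (-5 + 2)*5 = -3*5 = -15)
(26 + I)*(-20) = (26 - 15)*(-20) = 11*(-20) = -220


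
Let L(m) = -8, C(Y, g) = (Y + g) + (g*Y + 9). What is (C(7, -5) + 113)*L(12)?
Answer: -712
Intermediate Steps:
C(Y, g) = 9 + Y + g + Y*g (C(Y, g) = (Y + g) + (Y*g + 9) = (Y + g) + (9 + Y*g) = 9 + Y + g + Y*g)
(C(7, -5) + 113)*L(12) = ((9 + 7 - 5 + 7*(-5)) + 113)*(-8) = ((9 + 7 - 5 - 35) + 113)*(-8) = (-24 + 113)*(-8) = 89*(-8) = -712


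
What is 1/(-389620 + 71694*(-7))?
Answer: -1/891478 ≈ -1.1217e-6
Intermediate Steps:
1/(-389620 + 71694*(-7)) = 1/(-389620 - 501858) = 1/(-891478) = -1/891478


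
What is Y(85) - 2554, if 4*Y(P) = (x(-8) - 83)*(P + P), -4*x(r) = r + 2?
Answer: -24071/4 ≈ -6017.8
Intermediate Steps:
x(r) = -½ - r/4 (x(r) = -(r + 2)/4 = -(2 + r)/4 = -½ - r/4)
Y(P) = -163*P/4 (Y(P) = (((-½ - ¼*(-8)) - 83)*(P + P))/4 = (((-½ + 2) - 83)*(2*P))/4 = ((3/2 - 83)*(2*P))/4 = (-163*P)/4 = -163*P/4)
Y(85) - 2554 = -163/4*85 - 2554 = -13855/4 - 2554 = -24071/4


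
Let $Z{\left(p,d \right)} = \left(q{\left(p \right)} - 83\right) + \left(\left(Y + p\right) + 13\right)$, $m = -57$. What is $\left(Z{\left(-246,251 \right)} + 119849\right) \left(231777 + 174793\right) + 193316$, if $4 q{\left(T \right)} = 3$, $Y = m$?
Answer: $\frac{97151711127}{2} \approx 4.8576 \cdot 10^{10}$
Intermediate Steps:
$Y = -57$
$q{\left(T \right)} = \frac{3}{4}$ ($q{\left(T \right)} = \frac{1}{4} \cdot 3 = \frac{3}{4}$)
$Z{\left(p,d \right)} = - \frac{505}{4} + p$ ($Z{\left(p,d \right)} = \left(\frac{3}{4} - 83\right) + \left(\left(-57 + p\right) + 13\right) = - \frac{329}{4} + \left(-44 + p\right) = - \frac{505}{4} + p$)
$\left(Z{\left(-246,251 \right)} + 119849\right) \left(231777 + 174793\right) + 193316 = \left(\left(- \frac{505}{4} - 246\right) + 119849\right) \left(231777 + 174793\right) + 193316 = \left(- \frac{1489}{4} + 119849\right) 406570 + 193316 = \frac{477907}{4} \cdot 406570 + 193316 = \frac{97151324495}{2} + 193316 = \frac{97151711127}{2}$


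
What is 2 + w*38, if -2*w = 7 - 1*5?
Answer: -36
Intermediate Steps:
w = -1 (w = -(7 - 1*5)/2 = -(7 - 5)/2 = -½*2 = -1)
2 + w*38 = 2 - 1*38 = 2 - 38 = -36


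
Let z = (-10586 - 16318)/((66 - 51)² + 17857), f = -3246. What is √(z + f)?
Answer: 3*I*√29494291562/9041 ≈ 56.987*I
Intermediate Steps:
z = -13452/9041 (z = -26904/(15² + 17857) = -26904/(225 + 17857) = -26904/18082 = -26904*1/18082 = -13452/9041 ≈ -1.4879)
√(z + f) = √(-13452/9041 - 3246) = √(-29360538/9041) = 3*I*√29494291562/9041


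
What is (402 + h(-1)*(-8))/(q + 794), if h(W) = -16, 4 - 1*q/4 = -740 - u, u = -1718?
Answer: -265/1551 ≈ -0.17086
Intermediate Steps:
q = -3896 (q = 16 - 4*(-740 - 1*(-1718)) = 16 - 4*(-740 + 1718) = 16 - 4*978 = 16 - 3912 = -3896)
(402 + h(-1)*(-8))/(q + 794) = (402 - 16*(-8))/(-3896 + 794) = (402 + 128)/(-3102) = 530*(-1/3102) = -265/1551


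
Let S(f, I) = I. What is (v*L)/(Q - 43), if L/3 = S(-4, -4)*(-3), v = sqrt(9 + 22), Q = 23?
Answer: -9*sqrt(31)/5 ≈ -10.022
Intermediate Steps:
v = sqrt(31) ≈ 5.5678
L = 36 (L = 3*(-4*(-3)) = 3*12 = 36)
(v*L)/(Q - 43) = (sqrt(31)*36)/(23 - 43) = (36*sqrt(31))/(-20) = (36*sqrt(31))*(-1/20) = -9*sqrt(31)/5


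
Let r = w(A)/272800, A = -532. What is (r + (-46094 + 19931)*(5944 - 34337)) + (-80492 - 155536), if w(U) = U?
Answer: 50646004114067/68200 ≈ 7.4261e+8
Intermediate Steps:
r = -133/68200 (r = -532/272800 = -532*1/272800 = -133/68200 ≈ -0.0019501)
(r + (-46094 + 19931)*(5944 - 34337)) + (-80492 - 155536) = (-133/68200 + (-46094 + 19931)*(5944 - 34337)) + (-80492 - 155536) = (-133/68200 - 26163*(-28393)) - 236028 = (-133/68200 + 742846059) - 236028 = 50662101223667/68200 - 236028 = 50646004114067/68200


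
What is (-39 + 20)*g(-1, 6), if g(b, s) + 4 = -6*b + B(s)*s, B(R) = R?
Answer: -722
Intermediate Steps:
g(b, s) = -4 + s**2 - 6*b (g(b, s) = -4 + (-6*b + s*s) = -4 + (-6*b + s**2) = -4 + (s**2 - 6*b) = -4 + s**2 - 6*b)
(-39 + 20)*g(-1, 6) = (-39 + 20)*(-4 + 6**2 - 6*(-1)) = -19*(-4 + 36 + 6) = -19*38 = -722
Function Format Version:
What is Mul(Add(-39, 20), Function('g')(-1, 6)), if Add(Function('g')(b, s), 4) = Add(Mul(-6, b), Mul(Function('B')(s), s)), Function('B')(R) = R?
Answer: -722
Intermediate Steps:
Function('g')(b, s) = Add(-4, Pow(s, 2), Mul(-6, b)) (Function('g')(b, s) = Add(-4, Add(Mul(-6, b), Mul(s, s))) = Add(-4, Add(Mul(-6, b), Pow(s, 2))) = Add(-4, Add(Pow(s, 2), Mul(-6, b))) = Add(-4, Pow(s, 2), Mul(-6, b)))
Mul(Add(-39, 20), Function('g')(-1, 6)) = Mul(Add(-39, 20), Add(-4, Pow(6, 2), Mul(-6, -1))) = Mul(-19, Add(-4, 36, 6)) = Mul(-19, 38) = -722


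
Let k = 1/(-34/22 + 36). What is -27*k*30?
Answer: -8910/379 ≈ -23.509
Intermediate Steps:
k = 11/379 (k = 1/(-34*1/22 + 36) = 1/(-17/11 + 36) = 1/(379/11) = 11/379 ≈ 0.029024)
-27*k*30 = -27*11/379*30 = -297/379*30 = -8910/379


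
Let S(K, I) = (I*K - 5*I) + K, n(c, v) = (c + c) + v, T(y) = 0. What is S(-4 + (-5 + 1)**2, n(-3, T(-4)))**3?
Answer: -27000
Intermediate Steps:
n(c, v) = v + 2*c (n(c, v) = 2*c + v = v + 2*c)
S(K, I) = K - 5*I + I*K (S(K, I) = (-5*I + I*K) + K = K - 5*I + I*K)
S(-4 + (-5 + 1)**2, n(-3, T(-4)))**3 = ((-4 + (-5 + 1)**2) - 5*(0 + 2*(-3)) + (0 + 2*(-3))*(-4 + (-5 + 1)**2))**3 = ((-4 + (-4)**2) - 5*(0 - 6) + (0 - 6)*(-4 + (-4)**2))**3 = ((-4 + 16) - 5*(-6) - 6*(-4 + 16))**3 = (12 + 30 - 6*12)**3 = (12 + 30 - 72)**3 = (-30)**3 = -27000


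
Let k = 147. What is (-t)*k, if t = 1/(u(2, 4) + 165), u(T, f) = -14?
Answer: -147/151 ≈ -0.97351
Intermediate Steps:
t = 1/151 (t = 1/(-14 + 165) = 1/151 ≈ 0.0066225)
(-t)*k = -1*1/151*147 = -1/151*147 = -147/151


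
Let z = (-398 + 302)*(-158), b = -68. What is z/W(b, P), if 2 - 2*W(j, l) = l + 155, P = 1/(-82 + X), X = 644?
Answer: -17048832/85987 ≈ -198.27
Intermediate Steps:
P = 1/562 (P = 1/(-82 + 644) = 1/562 ≈ 0.0017794)
W(j, l) = -153/2 - l/2 (W(j, l) = 1 - (l + 155)/2 = 1 - (155 + l)/2 = 1 + (-155/2 - l/2) = -153/2 - l/2)
z = 15168 (z = -96*(-158) = 15168)
z/W(b, P) = 15168/(-153/2 - ½*1/562) = 15168/(-153/2 - 1/1124) = 15168/(-85987/1124) = 15168*(-1124/85987) = -17048832/85987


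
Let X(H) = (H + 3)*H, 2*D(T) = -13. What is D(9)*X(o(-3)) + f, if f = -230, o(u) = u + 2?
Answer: -217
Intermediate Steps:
D(T) = -13/2 (D(T) = (½)*(-13) = -13/2)
o(u) = 2 + u
X(H) = H*(3 + H) (X(H) = (3 + H)*H = H*(3 + H))
D(9)*X(o(-3)) + f = -13*(2 - 3)*(3 + (2 - 3))/2 - 230 = -(-13)*(3 - 1)/2 - 230 = -(-13)*2/2 - 230 = -13/2*(-2) - 230 = 13 - 230 = -217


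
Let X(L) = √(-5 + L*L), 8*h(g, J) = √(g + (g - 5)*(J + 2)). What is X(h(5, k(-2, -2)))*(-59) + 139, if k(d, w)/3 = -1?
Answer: 139 - 177*I*√35/8 ≈ 139.0 - 130.89*I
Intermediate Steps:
k(d, w) = -3 (k(d, w) = 3*(-1) = -3)
h(g, J) = √(g + (-5 + g)*(2 + J))/8 (h(g, J) = √(g + (g - 5)*(J + 2))/8 = √(g + (-5 + g)*(2 + J))/8)
X(L) = √(-5 + L²)
X(h(5, k(-2, -2)))*(-59) + 139 = √(-5 + (√(-10 - 5*(-3) + 3*5 - 3*5)/8)²)*(-59) + 139 = √(-5 + (√(-10 + 15 + 15 - 15)/8)²)*(-59) + 139 = √(-5 + (√5/8)²)*(-59) + 139 = √(-5 + 5/64)*(-59) + 139 = √(-315/64)*(-59) + 139 = (3*I*√35/8)*(-59) + 139 = -177*I*√35/8 + 139 = 139 - 177*I*√35/8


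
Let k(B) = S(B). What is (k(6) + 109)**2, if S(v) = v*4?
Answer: 17689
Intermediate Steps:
S(v) = 4*v
k(B) = 4*B
(k(6) + 109)**2 = (4*6 + 109)**2 = (24 + 109)**2 = 133**2 = 17689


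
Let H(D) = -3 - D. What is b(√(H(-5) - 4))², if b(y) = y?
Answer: -2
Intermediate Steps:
b(√(H(-5) - 4))² = (√((-3 - 1*(-5)) - 4))² = (√((-3 + 5) - 4))² = (√(2 - 4))² = (√(-2))² = (I*√2)² = -2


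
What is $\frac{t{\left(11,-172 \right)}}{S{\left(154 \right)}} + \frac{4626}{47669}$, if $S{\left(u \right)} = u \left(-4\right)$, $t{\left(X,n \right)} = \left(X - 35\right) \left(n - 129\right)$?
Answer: $- \frac{6098415}{524359} \approx -11.63$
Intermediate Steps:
$t{\left(X,n \right)} = \left(-129 + n\right) \left(-35 + X\right)$ ($t{\left(X,n \right)} = \left(-35 + X\right) \left(-129 + n\right) = \left(-129 + n\right) \left(-35 + X\right)$)
$S{\left(u \right)} = - 4 u$
$\frac{t{\left(11,-172 \right)}}{S{\left(154 \right)}} + \frac{4626}{47669} = \frac{4515 - 1419 - -6020 + 11 \left(-172\right)}{\left(-4\right) 154} + \frac{4626}{47669} = \frac{4515 - 1419 + 6020 - 1892}{-616} + 4626 \cdot \frac{1}{47669} = 7224 \left(- \frac{1}{616}\right) + \frac{4626}{47669} = - \frac{129}{11} + \frac{4626}{47669} = - \frac{6098415}{524359}$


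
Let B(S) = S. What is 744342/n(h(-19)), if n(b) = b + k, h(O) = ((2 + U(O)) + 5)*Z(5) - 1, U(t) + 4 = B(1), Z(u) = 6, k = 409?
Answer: 124057/72 ≈ 1723.0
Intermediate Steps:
U(t) = -3 (U(t) = -4 + 1 = -3)
h(O) = 23 (h(O) = ((2 - 3) + 5)*6 - 1 = (-1 + 5)*6 - 1 = 4*6 - 1 = 24 - 1 = 23)
n(b) = 409 + b (n(b) = b + 409 = 409 + b)
744342/n(h(-19)) = 744342/(409 + 23) = 744342/432 = 744342*(1/432) = 124057/72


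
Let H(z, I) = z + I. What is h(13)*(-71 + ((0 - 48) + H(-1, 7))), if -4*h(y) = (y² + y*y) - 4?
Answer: 18871/2 ≈ 9435.5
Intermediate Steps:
H(z, I) = I + z
h(y) = 1 - y²/2 (h(y) = -((y² + y*y) - 4)/4 = -((y² + y²) - 4)/4 = -(2*y² - 4)/4 = -(-4 + 2*y²)/4 = 1 - y²/2)
h(13)*(-71 + ((0 - 48) + H(-1, 7))) = (1 - ½*13²)*(-71 + ((0 - 48) + (7 - 1))) = (1 - ½*169)*(-71 + (-48 + 6)) = (1 - 169/2)*(-71 - 42) = -167/2*(-113) = 18871/2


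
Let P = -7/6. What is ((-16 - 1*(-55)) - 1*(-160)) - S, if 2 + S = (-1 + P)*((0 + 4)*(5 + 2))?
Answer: 785/3 ≈ 261.67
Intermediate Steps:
P = -7/6 (P = -7*1/6 = -7/6 ≈ -1.1667)
S = -188/3 (S = -2 + (-1 - 7/6)*((0 + 4)*(5 + 2)) = -2 - 26*7/3 = -2 - 13/6*28 = -2 - 182/3 = -188/3 ≈ -62.667)
((-16 - 1*(-55)) - 1*(-160)) - S = ((-16 - 1*(-55)) - 1*(-160)) - 1*(-188/3) = ((-16 + 55) + 160) + 188/3 = (39 + 160) + 188/3 = 199 + 188/3 = 785/3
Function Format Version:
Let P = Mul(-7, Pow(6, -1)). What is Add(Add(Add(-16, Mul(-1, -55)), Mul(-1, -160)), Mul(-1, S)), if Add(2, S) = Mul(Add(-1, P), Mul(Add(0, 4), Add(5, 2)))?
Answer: Rational(785, 3) ≈ 261.67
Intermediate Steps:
P = Rational(-7, 6) (P = Mul(-7, Rational(1, 6)) = Rational(-7, 6) ≈ -1.1667)
S = Rational(-188, 3) (S = Add(-2, Mul(Add(-1, Rational(-7, 6)), Mul(Add(0, 4), Add(5, 2)))) = Add(-2, Mul(Rational(-13, 6), Mul(4, 7))) = Add(-2, Mul(Rational(-13, 6), 28)) = Add(-2, Rational(-182, 3)) = Rational(-188, 3) ≈ -62.667)
Add(Add(Add(-16, Mul(-1, -55)), Mul(-1, -160)), Mul(-1, S)) = Add(Add(Add(-16, Mul(-1, -55)), Mul(-1, -160)), Mul(-1, Rational(-188, 3))) = Add(Add(Add(-16, 55), 160), Rational(188, 3)) = Add(Add(39, 160), Rational(188, 3)) = Add(199, Rational(188, 3)) = Rational(785, 3)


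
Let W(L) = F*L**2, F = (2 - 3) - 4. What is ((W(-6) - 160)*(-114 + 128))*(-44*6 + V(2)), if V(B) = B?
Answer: 1247120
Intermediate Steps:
F = -5 (F = -1 - 4 = -5)
W(L) = -5*L**2
((W(-6) - 160)*(-114 + 128))*(-44*6 + V(2)) = ((-5*(-6)**2 - 160)*(-114 + 128))*(-44*6 + 2) = ((-5*36 - 160)*14)*(-264 + 2) = ((-180 - 160)*14)*(-262) = -340*14*(-262) = -4760*(-262) = 1247120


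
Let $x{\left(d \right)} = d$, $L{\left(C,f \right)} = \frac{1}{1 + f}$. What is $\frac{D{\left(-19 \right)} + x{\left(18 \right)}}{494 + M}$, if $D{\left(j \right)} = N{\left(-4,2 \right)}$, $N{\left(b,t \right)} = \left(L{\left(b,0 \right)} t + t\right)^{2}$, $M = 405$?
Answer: $\frac{34}{899} \approx 0.03782$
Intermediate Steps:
$N{\left(b,t \right)} = 4 t^{2}$ ($N{\left(b,t \right)} = \left(\frac{t}{1 + 0} + t\right)^{2} = \left(\frac{t}{1} + t\right)^{2} = \left(1 t + t\right)^{2} = \left(t + t\right)^{2} = \left(2 t\right)^{2} = 4 t^{2}$)
$D{\left(j \right)} = 16$ ($D{\left(j \right)} = 4 \cdot 2^{2} = 4 \cdot 4 = 16$)
$\frac{D{\left(-19 \right)} + x{\left(18 \right)}}{494 + M} = \frac{16 + 18}{494 + 405} = \frac{34}{899}$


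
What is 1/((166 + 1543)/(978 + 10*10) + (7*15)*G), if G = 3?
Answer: 1078/341279 ≈ 0.0031587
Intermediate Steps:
1/((166 + 1543)/(978 + 10*10) + (7*15)*G) = 1/((166 + 1543)/(978 + 10*10) + (7*15)*3) = 1/(1709/(978 + 100) + 105*3) = 1/(1709/1078 + 315) = 1/(341279/1078) = 1078/341279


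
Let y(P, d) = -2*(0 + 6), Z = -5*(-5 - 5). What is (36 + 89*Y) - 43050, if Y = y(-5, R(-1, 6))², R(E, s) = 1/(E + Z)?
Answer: -30198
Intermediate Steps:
Z = 50 (Z = -5*(-10) = 50)
R(E, s) = 1/(50 + E) (R(E, s) = 1/(E + 50) = 1/(50 + E))
y(P, d) = -12 (y(P, d) = -2*6 = -12)
Y = 144 (Y = (-12)² = 144)
(36 + 89*Y) - 43050 = (36 + 89*144) - 43050 = (36 + 12816) - 43050 = 12852 - 43050 = -30198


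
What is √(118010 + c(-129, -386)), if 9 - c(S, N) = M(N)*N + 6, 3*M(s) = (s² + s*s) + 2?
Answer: √346139169/3 ≈ 6201.6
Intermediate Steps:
M(s) = ⅔ + 2*s²/3 (M(s) = ((s² + s*s) + 2)/3 = ((s² + s²) + 2)/3 = (2*s² + 2)/3 = (2 + 2*s²)/3 = ⅔ + 2*s²/3)
c(S, N) = 3 - N*(⅔ + 2*N²/3) (c(S, N) = 9 - ((⅔ + 2*N²/3)*N + 6) = 9 - (N*(⅔ + 2*N²/3) + 6) = 9 - (6 + N*(⅔ + 2*N²/3)) = 9 + (-6 - N*(⅔ + 2*N²/3)) = 3 - N*(⅔ + 2*N²/3))
√(118010 + c(-129, -386)) = √(118010 + (3 - ⅔*(-386)*(1 + (-386)²))) = √(118010 + (3 - ⅔*(-386)*(1 + 148996))) = √(118010 + (3 - ⅔*(-386)*148997)) = √(118010 + (3 + 115025684/3)) = √(118010 + 115025693/3) = √(115379723/3) = √346139169/3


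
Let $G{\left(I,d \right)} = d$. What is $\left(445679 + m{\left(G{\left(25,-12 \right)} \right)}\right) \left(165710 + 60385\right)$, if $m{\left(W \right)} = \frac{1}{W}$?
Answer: $\frac{403063098655}{4} \approx 1.0077 \cdot 10^{11}$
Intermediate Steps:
$\left(445679 + m{\left(G{\left(25,-12 \right)} \right)}\right) \left(165710 + 60385\right) = \left(445679 + \frac{1}{-12}\right) \left(165710 + 60385\right) = \left(445679 - \frac{1}{12}\right) 226095 = \frac{5348147}{12} \cdot 226095 = \frac{403063098655}{4}$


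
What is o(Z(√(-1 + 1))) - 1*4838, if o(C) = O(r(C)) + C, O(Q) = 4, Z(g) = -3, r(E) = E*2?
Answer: -4837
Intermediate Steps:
r(E) = 2*E
o(C) = 4 + C
o(Z(√(-1 + 1))) - 1*4838 = (4 - 3) - 1*4838 = 1 - 4838 = -4837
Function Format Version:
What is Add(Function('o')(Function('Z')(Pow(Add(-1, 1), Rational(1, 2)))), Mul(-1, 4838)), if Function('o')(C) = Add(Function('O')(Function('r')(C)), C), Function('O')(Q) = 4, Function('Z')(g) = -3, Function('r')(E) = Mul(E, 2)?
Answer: -4837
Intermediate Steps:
Function('r')(E) = Mul(2, E)
Function('o')(C) = Add(4, C)
Add(Function('o')(Function('Z')(Pow(Add(-1, 1), Rational(1, 2)))), Mul(-1, 4838)) = Add(Add(4, -3), Mul(-1, 4838)) = Add(1, -4838) = -4837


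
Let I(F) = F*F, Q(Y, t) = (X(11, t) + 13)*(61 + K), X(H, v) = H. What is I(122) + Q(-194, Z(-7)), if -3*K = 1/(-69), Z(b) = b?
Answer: 1128020/69 ≈ 16348.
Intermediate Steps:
K = 1/207 (K = -⅓/(-69) = -⅓*(-1/69) = 1/207 ≈ 0.0048309)
Q(Y, t) = 101024/69 (Q(Y, t) = (11 + 13)*(61 + 1/207) = 24*(12628/207) = 101024/69)
I(F) = F²
I(122) + Q(-194, Z(-7)) = 122² + 101024/69 = 14884 + 101024/69 = 1128020/69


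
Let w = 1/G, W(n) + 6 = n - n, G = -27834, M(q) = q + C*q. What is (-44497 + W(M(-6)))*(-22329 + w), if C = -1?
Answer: 27658854237661/27834 ≈ 9.9371e+8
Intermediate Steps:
M(q) = 0 (M(q) = q - q = 0)
W(n) = -6 (W(n) = -6 + (n - n) = -6 + 0 = -6)
w = -1/27834 (w = 1/(-27834) = -1/27834 ≈ -3.5927e-5)
(-44497 + W(M(-6)))*(-22329 + w) = (-44497 - 6)*(-22329 - 1/27834) = -44503*(-621505387/27834) = 27658854237661/27834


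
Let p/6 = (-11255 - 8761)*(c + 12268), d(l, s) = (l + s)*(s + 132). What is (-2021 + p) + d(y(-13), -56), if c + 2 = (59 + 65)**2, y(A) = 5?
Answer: -3319699529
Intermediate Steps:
d(l, s) = (132 + s)*(l + s) (d(l, s) = (l + s)*(132 + s) = (132 + s)*(l + s))
c = 15374 (c = -2 + (59 + 65)**2 = -2 + 124**2 = -2 + 15376 = 15374)
p = -3319693632 (p = 6*((-11255 - 8761)*(15374 + 12268)) = 6*(-20016*27642) = 6*(-553282272) = -3319693632)
(-2021 + p) + d(y(-13), -56) = (-2021 - 3319693632) + ((-56)**2 + 132*5 + 132*(-56) + 5*(-56)) = -3319695653 + (3136 + 660 - 7392 - 280) = -3319695653 - 3876 = -3319699529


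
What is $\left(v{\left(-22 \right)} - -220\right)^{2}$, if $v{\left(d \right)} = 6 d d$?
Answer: $9759376$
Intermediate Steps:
$v{\left(d \right)} = 6 d^{2}$
$\left(v{\left(-22 \right)} - -220\right)^{2} = \left(6 \left(-22\right)^{2} - -220\right)^{2} = \left(6 \cdot 484 + 220\right)^{2} = \left(2904 + 220\right)^{2} = 3124^{2} = 9759376$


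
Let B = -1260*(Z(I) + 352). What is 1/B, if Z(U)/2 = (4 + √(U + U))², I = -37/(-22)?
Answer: -3377/1653175080 + 11*√407/1446528195 ≈ -1.8893e-6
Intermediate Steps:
I = 37/22 (I = -37*(-1/22) = 37/22 ≈ 1.6818)
Z(U) = 2*(4 + √2*√U)² (Z(U) = 2*(4 + √(U + U))² = 2*(4 + √(2*U))² = 2*(4 + √2*√U)²)
B = -443520 - 2520*(4 + √407/11)² (B = -1260*(2*(4 + √2*√(37/22))² + 352) = -1260*(2*(4 + √2*(√814/22))² + 352) = -1260*(2*(4 + √407/11)² + 352) = -1260*(352 + 2*(4 + √407/11)²) = -443520 - 2520*(4 + √407/11)² ≈ -5.2929e+5)
1/B = 1/(-5415480/11 - 20160*√407/11)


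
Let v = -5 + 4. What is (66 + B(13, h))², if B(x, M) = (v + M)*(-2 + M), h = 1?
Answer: 4356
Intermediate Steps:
v = -1
B(x, M) = (-1 + M)*(-2 + M)
(66 + B(13, h))² = (66 + (2 + 1² - 3*1))² = (66 + (2 + 1 - 3))² = (66 + 0)² = 66² = 4356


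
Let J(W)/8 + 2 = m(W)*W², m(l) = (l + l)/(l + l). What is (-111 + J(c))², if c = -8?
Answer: 148225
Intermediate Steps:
m(l) = 1 (m(l) = (2*l)/((2*l)) = (2*l)*(1/(2*l)) = 1)
J(W) = -16 + 8*W² (J(W) = -16 + 8*(1*W²) = -16 + 8*W²)
(-111 + J(c))² = (-111 + (-16 + 8*(-8)²))² = (-111 + (-16 + 8*64))² = (-111 + (-16 + 512))² = (-111 + 496)² = 385² = 148225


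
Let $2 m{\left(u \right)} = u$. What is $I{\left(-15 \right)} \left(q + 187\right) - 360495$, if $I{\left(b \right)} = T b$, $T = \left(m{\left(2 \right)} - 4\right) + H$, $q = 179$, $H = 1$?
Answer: $-349515$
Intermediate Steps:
$m{\left(u \right)} = \frac{u}{2}$
$T = -2$ ($T = \left(\frac{1}{2} \cdot 2 - 4\right) + 1 = \left(1 - 4\right) + 1 = -3 + 1 = -2$)
$I{\left(b \right)} = - 2 b$
$I{\left(-15 \right)} \left(q + 187\right) - 360495 = \left(-2\right) \left(-15\right) \left(179 + 187\right) - 360495 = 30 \cdot 366 - 360495 = 10980 - 360495 = -349515$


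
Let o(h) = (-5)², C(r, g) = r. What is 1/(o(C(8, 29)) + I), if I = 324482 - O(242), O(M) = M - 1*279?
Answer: 1/324544 ≈ 3.0812e-6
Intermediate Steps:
O(M) = -279 + M (O(M) = M - 279 = -279 + M)
I = 324519 (I = 324482 - (-279 + 242) = 324482 - 1*(-37) = 324482 + 37 = 324519)
o(h) = 25
1/(o(C(8, 29)) + I) = 1/(25 + 324519) = 1/324544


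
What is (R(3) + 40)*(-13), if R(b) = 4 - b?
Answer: -533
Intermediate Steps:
(R(3) + 40)*(-13) = ((4 - 1*3) + 40)*(-13) = ((4 - 3) + 40)*(-13) = (1 + 40)*(-13) = 41*(-13) = -533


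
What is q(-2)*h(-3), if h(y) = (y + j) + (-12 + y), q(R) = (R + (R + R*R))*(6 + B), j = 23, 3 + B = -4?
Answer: 0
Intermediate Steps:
B = -7 (B = -3 - 4 = -7)
q(R) = -R² - 2*R (q(R) = (R + (R + R*R))*(6 - 7) = (R + (R + R²))*(-1) = (R² + 2*R)*(-1) = -R² - 2*R)
h(y) = 11 + 2*y (h(y) = (y + 23) + (-12 + y) = (23 + y) + (-12 + y) = 11 + 2*y)
q(-2)*h(-3) = (-1*(-2)*(2 - 2))*(11 + 2*(-3)) = (-1*(-2)*0)*(11 - 6) = 0*5 = 0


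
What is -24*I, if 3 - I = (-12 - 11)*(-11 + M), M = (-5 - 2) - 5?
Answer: 12624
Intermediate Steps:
M = -12 (M = -7 - 5 = -12)
I = -526 (I = 3 - (-12 - 11)*(-11 - 12) = 3 - (-23)*(-23) = 3 - 1*529 = 3 - 529 = -526)
-24*I = -24*(-526) = 12624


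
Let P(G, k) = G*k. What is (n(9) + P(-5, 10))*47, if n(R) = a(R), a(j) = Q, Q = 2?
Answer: -2256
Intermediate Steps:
a(j) = 2
n(R) = 2
(n(9) + P(-5, 10))*47 = (2 - 5*10)*47 = (2 - 50)*47 = -48*47 = -2256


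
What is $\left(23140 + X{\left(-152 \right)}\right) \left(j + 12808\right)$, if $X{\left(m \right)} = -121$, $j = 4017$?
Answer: $387294675$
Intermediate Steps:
$\left(23140 + X{\left(-152 \right)}\right) \left(j + 12808\right) = \left(23140 - 121\right) \left(4017 + 12808\right) = 23019 \cdot 16825 = 387294675$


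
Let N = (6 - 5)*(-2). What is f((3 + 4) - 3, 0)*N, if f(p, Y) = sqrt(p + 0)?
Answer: -4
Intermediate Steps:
f(p, Y) = sqrt(p)
N = -2 (N = 1*(-2) = -2)
f((3 + 4) - 3, 0)*N = sqrt((3 + 4) - 3)*(-2) = sqrt(7 - 3)*(-2) = sqrt(4)*(-2) = 2*(-2) = -4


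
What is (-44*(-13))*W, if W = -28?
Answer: -16016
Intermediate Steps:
(-44*(-13))*W = -44*(-13)*(-28) = 572*(-28) = -16016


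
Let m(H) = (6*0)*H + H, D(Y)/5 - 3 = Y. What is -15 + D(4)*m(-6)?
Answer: -225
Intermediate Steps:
D(Y) = 15 + 5*Y
m(H) = H (m(H) = 0*H + H = 0 + H = H)
-15 + D(4)*m(-6) = -15 + (15 + 5*4)*(-6) = -15 + (15 + 20)*(-6) = -15 + 35*(-6) = -15 - 210 = -225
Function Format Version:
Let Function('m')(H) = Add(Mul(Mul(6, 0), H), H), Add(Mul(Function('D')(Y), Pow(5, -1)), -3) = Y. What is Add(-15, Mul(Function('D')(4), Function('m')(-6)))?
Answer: -225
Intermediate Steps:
Function('D')(Y) = Add(15, Mul(5, Y))
Function('m')(H) = H (Function('m')(H) = Add(Mul(0, H), H) = Add(0, H) = H)
Add(-15, Mul(Function('D')(4), Function('m')(-6))) = Add(-15, Mul(Add(15, Mul(5, 4)), -6)) = Add(-15, Mul(Add(15, 20), -6)) = Add(-15, Mul(35, -6)) = Add(-15, -210) = -225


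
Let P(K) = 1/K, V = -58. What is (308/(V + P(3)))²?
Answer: 853776/29929 ≈ 28.527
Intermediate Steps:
P(K) = 1/K
(308/(V + P(3)))² = (308/(-58 + 1/3))² = (308/(-58 + ⅓))² = (308/(-173/3))² = (308*(-3/173))² = (-924/173)² = 853776/29929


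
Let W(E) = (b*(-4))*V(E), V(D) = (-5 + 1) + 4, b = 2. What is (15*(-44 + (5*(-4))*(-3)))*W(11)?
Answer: 0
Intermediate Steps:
V(D) = 0 (V(D) = -4 + 4 = 0)
W(E) = 0 (W(E) = (2*(-4))*0 = -8*0 = 0)
(15*(-44 + (5*(-4))*(-3)))*W(11) = (15*(-44 + (5*(-4))*(-3)))*0 = (15*(-44 - 20*(-3)))*0 = (15*(-44 + 60))*0 = (15*16)*0 = 240*0 = 0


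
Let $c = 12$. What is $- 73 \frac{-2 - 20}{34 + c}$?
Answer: $\frac{803}{23} \approx 34.913$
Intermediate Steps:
$- 73 \frac{-2 - 20}{34 + c} = - 73 \frac{-2 - 20}{34 + 12} = - 73 \left(- \frac{22}{46}\right) = - 73 \left(\left(-22\right) \frac{1}{46}\right) = \left(-73\right) \left(- \frac{11}{23}\right) = \frac{803}{23}$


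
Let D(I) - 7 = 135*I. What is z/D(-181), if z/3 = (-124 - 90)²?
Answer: -34347/6107 ≈ -5.6242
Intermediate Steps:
D(I) = 7 + 135*I
z = 137388 (z = 3*(-124 - 90)² = 3*(-214)² = 3*45796 = 137388)
z/D(-181) = 137388/(7 + 135*(-181)) = 137388/(7 - 24435) = 137388/(-24428) = 137388*(-1/24428) = -34347/6107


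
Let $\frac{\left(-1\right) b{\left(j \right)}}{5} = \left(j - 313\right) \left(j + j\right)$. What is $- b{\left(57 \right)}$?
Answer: $-145920$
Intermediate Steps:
$b{\left(j \right)} = - 10 j \left(-313 + j\right)$ ($b{\left(j \right)} = - 5 \left(j - 313\right) \left(j + j\right) = - 5 \left(-313 + j\right) 2 j = - 5 \cdot 2 j \left(-313 + j\right) = - 10 j \left(-313 + j\right)$)
$- b{\left(57 \right)} = - 10 \cdot 57 \left(313 - 57\right) = - 10 \cdot 57 \cdot 256 = \left(-1\right) 145920 = -145920$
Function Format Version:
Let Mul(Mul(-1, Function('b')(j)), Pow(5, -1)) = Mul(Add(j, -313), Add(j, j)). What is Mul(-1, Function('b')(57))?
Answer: -145920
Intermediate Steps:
Function('b')(j) = Mul(-10, j, Add(-313, j)) (Function('b')(j) = Mul(-5, Mul(Add(j, -313), Add(j, j))) = Mul(-5, Mul(Add(-313, j), Mul(2, j))) = Mul(-5, Mul(2, j, Add(-313, j))) = Mul(-10, j, Add(-313, j)))
Mul(-1, Function('b')(57)) = Mul(-1, Mul(10, 57, Add(313, Mul(-1, 57)))) = Mul(-1, Mul(10, 57, Add(313, -57))) = Mul(-1, Mul(10, 57, 256)) = Mul(-1, 145920) = -145920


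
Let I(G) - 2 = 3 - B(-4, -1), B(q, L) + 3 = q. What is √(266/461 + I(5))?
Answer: √2672878/461 ≈ 3.5464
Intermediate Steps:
B(q, L) = -3 + q
I(G) = 12 (I(G) = 2 + (3 - (-3 - 4)) = 2 + (3 - 1*(-7)) = 2 + (3 + 7) = 2 + 10 = 12)
√(266/461 + I(5)) = √(266/461 + 12) = √(5798/461) = √2672878/461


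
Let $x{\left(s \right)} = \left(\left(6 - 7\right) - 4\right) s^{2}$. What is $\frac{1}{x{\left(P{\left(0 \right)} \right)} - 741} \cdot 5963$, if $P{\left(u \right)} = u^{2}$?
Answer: $- \frac{5963}{741} \approx -8.0472$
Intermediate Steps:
$x{\left(s \right)} = - 5 s^{2}$ ($x{\left(s \right)} = \left(-1 - 4\right) s^{2} = - 5 s^{2}$)
$\frac{1}{x{\left(P{\left(0 \right)} \right)} - 741} \cdot 5963 = \frac{1}{- 5 \left(0^{2}\right)^{2} - 741} \cdot 5963 = \frac{1}{- 5 \cdot 0^{2} - 741} \cdot 5963 = \frac{1}{\left(-5\right) 0 - 741} \cdot 5963 = \frac{1}{0 - 741} \cdot 5963 = \frac{1}{-741} \cdot 5963 = \left(- \frac{1}{741}\right) 5963 = - \frac{5963}{741}$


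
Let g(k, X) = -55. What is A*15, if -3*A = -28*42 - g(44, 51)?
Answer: 5605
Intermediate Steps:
A = 1121/3 (A = -(-28*42 - 1*(-55))/3 = -(-1176 + 55)/3 = -1/3*(-1121) = 1121/3 ≈ 373.67)
A*15 = (1121/3)*15 = 5605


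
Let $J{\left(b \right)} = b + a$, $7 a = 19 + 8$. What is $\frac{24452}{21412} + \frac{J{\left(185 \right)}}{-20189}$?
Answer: $\frac{856830833}{756502019} \approx 1.1326$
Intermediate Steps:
$a = \frac{27}{7}$ ($a = \frac{19 + 8}{7} = \frac{1}{7} \cdot 27 = \frac{27}{7} \approx 3.8571$)
$J{\left(b \right)} = \frac{27}{7} + b$ ($J{\left(b \right)} = b + \frac{27}{7} = \frac{27}{7} + b$)
$\frac{24452}{21412} + \frac{J{\left(185 \right)}}{-20189} = \frac{24452}{21412} + \frac{\frac{27}{7} + 185}{-20189} = 24452 \cdot \frac{1}{21412} + \frac{1322}{7} \left(- \frac{1}{20189}\right) = \frac{6113}{5353} - \frac{1322}{141323} = \frac{856830833}{756502019}$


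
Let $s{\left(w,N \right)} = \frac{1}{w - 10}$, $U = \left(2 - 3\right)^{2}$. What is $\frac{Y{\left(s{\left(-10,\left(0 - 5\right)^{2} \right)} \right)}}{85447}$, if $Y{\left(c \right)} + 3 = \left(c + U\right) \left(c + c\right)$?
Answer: $- \frac{619}{17089400} \approx -3.6221 \cdot 10^{-5}$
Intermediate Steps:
$U = 1$ ($U = \left(-1\right)^{2} = 1$)
$s{\left(w,N \right)} = \frac{1}{-10 + w}$
$Y{\left(c \right)} = -3 + 2 c \left(1 + c\right)$ ($Y{\left(c \right)} = -3 + \left(c + 1\right) \left(c + c\right) = -3 + \left(1 + c\right) 2 c = -3 + 2 c \left(1 + c\right)$)
$\frac{Y{\left(s{\left(-10,\left(0 - 5\right)^{2} \right)} \right)}}{85447} = \frac{-3 + \frac{2}{-10 - 10} + 2 \left(\frac{1}{-10 - 10}\right)^{2}}{85447} = \left(-3 + \frac{2}{-20} + 2 \left(\frac{1}{-20}\right)^{2}\right) \frac{1}{85447} = \left(-3 + 2 \left(- \frac{1}{20}\right) + 2 \left(- \frac{1}{20}\right)^{2}\right) \frac{1}{85447} = \left(-3 - \frac{1}{10} + 2 \cdot \frac{1}{400}\right) \frac{1}{85447} = \left(-3 - \frac{1}{10} + \frac{1}{200}\right) \frac{1}{85447} = \left(- \frac{619}{200}\right) \frac{1}{85447} = - \frac{619}{17089400}$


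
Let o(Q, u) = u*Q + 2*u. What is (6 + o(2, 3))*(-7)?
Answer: -126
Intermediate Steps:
o(Q, u) = 2*u + Q*u (o(Q, u) = Q*u + 2*u = 2*u + Q*u)
(6 + o(2, 3))*(-7) = (6 + 3*(2 + 2))*(-7) = (6 + 3*4)*(-7) = (6 + 12)*(-7) = 18*(-7) = -126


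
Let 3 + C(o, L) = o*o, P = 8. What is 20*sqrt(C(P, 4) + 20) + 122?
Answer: 302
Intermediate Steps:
C(o, L) = -3 + o**2 (C(o, L) = -3 + o*o = -3 + o**2)
20*sqrt(C(P, 4) + 20) + 122 = 20*sqrt((-3 + 8**2) + 20) + 122 = 20*sqrt((-3 + 64) + 20) + 122 = 20*sqrt(61 + 20) + 122 = 20*sqrt(81) + 122 = 20*9 + 122 = 180 + 122 = 302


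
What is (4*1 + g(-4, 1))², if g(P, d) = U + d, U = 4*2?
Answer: 169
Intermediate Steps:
U = 8
g(P, d) = 8 + d
(4*1 + g(-4, 1))² = (4*1 + (8 + 1))² = (4 + 9)² = 13² = 169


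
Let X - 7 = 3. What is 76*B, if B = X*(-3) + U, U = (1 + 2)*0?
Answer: -2280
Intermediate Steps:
U = 0 (U = 3*0 = 0)
X = 10 (X = 7 + 3 = 10)
B = -30 (B = 10*(-3) + 0 = -30 + 0 = -30)
76*B = 76*(-30) = -2280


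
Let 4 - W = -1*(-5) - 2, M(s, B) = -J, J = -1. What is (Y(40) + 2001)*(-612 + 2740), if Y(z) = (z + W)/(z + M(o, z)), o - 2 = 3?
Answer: 4260256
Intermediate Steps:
o = 5 (o = 2 + 3 = 5)
M(s, B) = 1 (M(s, B) = -1*(-1) = 1)
W = 1 (W = 4 - (-1*(-5) - 2) = 4 - (5 - 2) = 4 - 1*3 = 4 - 3 = 1)
Y(z) = 1 (Y(z) = (z + 1)/(z + 1) = (1 + z)/(1 + z) = 1)
(Y(40) + 2001)*(-612 + 2740) = (1 + 2001)*(-612 + 2740) = 2002*2128 = 4260256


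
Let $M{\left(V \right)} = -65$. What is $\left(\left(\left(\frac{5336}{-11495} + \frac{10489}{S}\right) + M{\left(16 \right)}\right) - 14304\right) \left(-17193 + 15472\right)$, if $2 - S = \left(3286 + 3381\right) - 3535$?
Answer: $\frac{177994271103017}{7195870} \approx 2.4736 \cdot 10^{7}$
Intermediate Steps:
$S = -3130$ ($S = 2 - \left(\left(3286 + 3381\right) - 3535\right) = 2 - \left(6667 - 3535\right) = 2 - 3132 = -3130$)
$\left(\left(\left(\frac{5336}{-11495} + \frac{10489}{S}\right) + M{\left(16 \right)}\right) - 14304\right) \left(-17193 + 15472\right) = \left(\left(\left(\frac{5336}{-11495} + \frac{10489}{-3130}\right) - 65\right) - 14304\right) \left(-17193 + 15472\right) = \left(\left(\left(5336 \left(- \frac{1}{11495}\right) + 10489 \left(- \frac{1}{3130}\right)\right) - 65\right) - 14304\right) \left(-1721\right) = \left(\left(\left(- \frac{5336}{11495} - \frac{10489}{3130}\right) - 65\right) - 14304\right) \left(-1721\right) = \left(\left(- \frac{27454547}{7195870} - 65\right) - 14304\right) \left(-1721\right) = \left(- \frac{495186097}{7195870} - 14304\right) \left(-1721\right) = \left(- \frac{103424910577}{7195870}\right) \left(-1721\right) = \frac{177994271103017}{7195870}$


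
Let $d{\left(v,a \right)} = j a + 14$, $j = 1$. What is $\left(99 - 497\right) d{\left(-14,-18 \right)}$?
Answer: $1592$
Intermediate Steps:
$d{\left(v,a \right)} = 14 + a$ ($d{\left(v,a \right)} = 1 a + 14 = a + 14 = 14 + a$)
$\left(99 - 497\right) d{\left(-14,-18 \right)} = \left(99 - 497\right) \left(14 - 18\right) = \left(-398\right) \left(-4\right) = 1592$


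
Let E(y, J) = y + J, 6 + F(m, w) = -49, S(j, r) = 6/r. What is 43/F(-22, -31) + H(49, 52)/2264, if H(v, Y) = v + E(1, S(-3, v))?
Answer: -579396/762685 ≈ -0.75968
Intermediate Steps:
F(m, w) = -55 (F(m, w) = -6 - 49 = -55)
E(y, J) = J + y
H(v, Y) = 1 + v + 6/v (H(v, Y) = v + (6/v + 1) = v + (1 + 6/v) = 1 + v + 6/v)
43/F(-22, -31) + H(49, 52)/2264 = 43/(-55) + (1 + 49 + 6/49)/2264 = 43*(-1/55) + (1 + 49 + 6*(1/49))*(1/2264) = -43/55 + (1 + 49 + 6/49)*(1/2264) = -43/55 + (2456/49)*(1/2264) = -43/55 + 307/13867 = -579396/762685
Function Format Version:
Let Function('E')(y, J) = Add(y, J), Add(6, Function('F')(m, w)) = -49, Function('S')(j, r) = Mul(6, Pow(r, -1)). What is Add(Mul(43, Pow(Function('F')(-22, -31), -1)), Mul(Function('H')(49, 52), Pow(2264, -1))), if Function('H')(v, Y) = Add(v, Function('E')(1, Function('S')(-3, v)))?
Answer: Rational(-579396, 762685) ≈ -0.75968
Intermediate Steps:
Function('F')(m, w) = -55 (Function('F')(m, w) = Add(-6, -49) = -55)
Function('E')(y, J) = Add(J, y)
Function('H')(v, Y) = Add(1, v, Mul(6, Pow(v, -1))) (Function('H')(v, Y) = Add(v, Add(Mul(6, Pow(v, -1)), 1)) = Add(v, Add(1, Mul(6, Pow(v, -1)))) = Add(1, v, Mul(6, Pow(v, -1))))
Add(Mul(43, Pow(Function('F')(-22, -31), -1)), Mul(Function('H')(49, 52), Pow(2264, -1))) = Add(Mul(43, Pow(-55, -1)), Mul(Add(1, 49, Mul(6, Pow(49, -1))), Pow(2264, -1))) = Add(Mul(43, Rational(-1, 55)), Mul(Add(1, 49, Mul(6, Rational(1, 49))), Rational(1, 2264))) = Add(Rational(-43, 55), Mul(Add(1, 49, Rational(6, 49)), Rational(1, 2264))) = Add(Rational(-43, 55), Mul(Rational(2456, 49), Rational(1, 2264))) = Add(Rational(-43, 55), Rational(307, 13867)) = Rational(-579396, 762685)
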